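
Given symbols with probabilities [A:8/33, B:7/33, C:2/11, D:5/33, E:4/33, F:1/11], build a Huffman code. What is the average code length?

Huffman tree construction:
Combine smallest probabilities repeatedly
Resulting codes:
  A: 10 (length 2)
  B: 00 (length 2)
  C: 111 (length 3)
  D: 110 (length 3)
  E: 011 (length 3)
  F: 010 (length 3)
Average length = Σ p(s) × length(s) = 2.5455 bits


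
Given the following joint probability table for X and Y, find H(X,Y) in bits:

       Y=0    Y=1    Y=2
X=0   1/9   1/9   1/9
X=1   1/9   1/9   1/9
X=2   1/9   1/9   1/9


H(X,Y) = -Σ p(x,y) log₂ p(x,y)
  p(0,0)=1/9: -0.1111 × log₂(0.1111) = 0.3522
  p(0,1)=1/9: -0.1111 × log₂(0.1111) = 0.3522
  p(0,2)=1/9: -0.1111 × log₂(0.1111) = 0.3522
  p(1,0)=1/9: -0.1111 × log₂(0.1111) = 0.3522
  p(1,1)=1/9: -0.1111 × log₂(0.1111) = 0.3522
  p(1,2)=1/9: -0.1111 × log₂(0.1111) = 0.3522
  p(2,0)=1/9: -0.1111 × log₂(0.1111) = 0.3522
  p(2,1)=1/9: -0.1111 × log₂(0.1111) = 0.3522
  p(2,2)=1/9: -0.1111 × log₂(0.1111) = 0.3522
H(X,Y) = 3.1699 bits


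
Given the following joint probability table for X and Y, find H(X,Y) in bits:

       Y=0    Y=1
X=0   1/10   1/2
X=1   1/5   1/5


H(X,Y) = -Σ p(x,y) log₂ p(x,y)
  p(0,0)=1/10: -0.1000 × log₂(0.1000) = 0.3322
  p(0,1)=1/2: -0.5000 × log₂(0.5000) = 0.5000
  p(1,0)=1/5: -0.2000 × log₂(0.2000) = 0.4644
  p(1,1)=1/5: -0.2000 × log₂(0.2000) = 0.4644
H(X,Y) = 1.7610 bits


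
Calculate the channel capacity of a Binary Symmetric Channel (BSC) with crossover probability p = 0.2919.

For BSC with error probability p:
C = 1 - H(p) where H(p) is binary entropy
H(0.2919) = -0.2919 × log₂(0.2919) - 0.7081 × log₂(0.7081)
H(p) = 0.8712
C = 1 - 0.8712 = 0.1288 bits/use


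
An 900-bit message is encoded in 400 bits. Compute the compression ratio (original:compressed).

Compression ratio = Original / Compressed
= 900 / 400 = 2.25:1


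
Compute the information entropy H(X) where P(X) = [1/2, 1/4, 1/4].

H(X) = -Σ p(x) log₂ p(x)
  -1/2 × log₂(1/2) = 0.5000
  -1/4 × log₂(1/4) = 0.5000
  -1/4 × log₂(1/4) = 0.5000
H(X) = 1.5000 bits


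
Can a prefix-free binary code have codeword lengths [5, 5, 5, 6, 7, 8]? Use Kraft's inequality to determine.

Kraft inequality: Σ 2^(-l_i) ≤ 1 for prefix-free code
Calculating: 2^(-5) + 2^(-5) + 2^(-5) + 2^(-6) + 2^(-7) + 2^(-8)
= 0.03125 + 0.03125 + 0.03125 + 0.015625 + 0.0078125 + 0.00390625
= 0.1211
Since 0.1211 ≤ 1, prefix-free code exists


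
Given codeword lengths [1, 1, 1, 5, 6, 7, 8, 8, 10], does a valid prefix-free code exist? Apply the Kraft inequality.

Kraft inequality: Σ 2^(-l_i) ≤ 1 for prefix-free code
Calculating: 2^(-1) + 2^(-1) + 2^(-1) + 2^(-5) + 2^(-6) + 2^(-7) + 2^(-8) + 2^(-8) + 2^(-10)
= 0.5 + 0.5 + 0.5 + 0.03125 + 0.015625 + 0.0078125 + 0.00390625 + 0.00390625 + 0.0009765625
= 1.5635
Since 1.5635 > 1, prefix-free code does not exist


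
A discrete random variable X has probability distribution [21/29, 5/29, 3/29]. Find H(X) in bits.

H(X) = -Σ p(x) log₂ p(x)
  -21/29 × log₂(21/29) = 0.3372
  -5/29 × log₂(5/29) = 0.4373
  -3/29 × log₂(3/29) = 0.3386
H(X) = 1.1130 bits


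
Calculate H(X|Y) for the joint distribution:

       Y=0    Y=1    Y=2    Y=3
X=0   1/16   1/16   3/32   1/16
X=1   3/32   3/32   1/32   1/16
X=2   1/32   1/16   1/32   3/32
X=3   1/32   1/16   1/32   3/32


H(X|Y) = Σ_y p(y) H(X|Y=y)
  p(Y=0) = 7/32, H(X|Y=0) = 1.8424
  p(Y=1) = 9/32, H(X|Y=1) = 1.9749
  p(Y=2) = 3/16, H(X|Y=2) = 1.7925
  p(Y=3) = 5/16, H(X|Y=3) = 1.9710
H(X|Y) = 0.2188×1.8424 + 0.2812×1.9749 + 0.1875×1.7925 + 0.3125×1.9710 = 1.9105 bits


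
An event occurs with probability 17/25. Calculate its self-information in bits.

Information content I(x) = -log₂(p(x))
I = -log₂(17/25) = -log₂(0.6800)
I = 0.5564 bits


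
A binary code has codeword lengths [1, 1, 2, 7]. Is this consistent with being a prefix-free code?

Kraft inequality: Σ 2^(-l_i) ≤ 1 for prefix-free code
Calculating: 2^(-1) + 2^(-1) + 2^(-2) + 2^(-7)
= 0.5 + 0.5 + 0.25 + 0.0078125
= 1.2578
Since 1.2578 > 1, prefix-free code does not exist


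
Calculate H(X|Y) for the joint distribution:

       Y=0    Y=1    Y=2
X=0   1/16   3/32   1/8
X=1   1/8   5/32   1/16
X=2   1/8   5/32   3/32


H(X|Y) = Σ_y p(y) H(X|Y=y)
  p(Y=0) = 5/16, H(X|Y=0) = 1.5219
  p(Y=1) = 13/32, H(X|Y=1) = 1.5486
  p(Y=2) = 9/32, H(X|Y=2) = 1.5305
H(X|Y) = 0.3125×1.5219 + 0.4062×1.5486 + 0.2812×1.5305 = 1.5352 bits


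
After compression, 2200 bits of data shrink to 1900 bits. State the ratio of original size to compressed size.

Compression ratio = Original / Compressed
= 2200 / 1900 = 1.16:1


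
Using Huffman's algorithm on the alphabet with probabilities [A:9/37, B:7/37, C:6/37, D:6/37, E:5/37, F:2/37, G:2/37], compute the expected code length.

Huffman tree construction:
Combine smallest probabilities repeatedly
Resulting codes:
  A: 01 (length 2)
  B: 00 (length 2)
  C: 110 (length 3)
  D: 111 (length 3)
  E: 101 (length 3)
  F: 1000 (length 4)
  G: 1001 (length 4)
Average length = Σ p(s) × length(s) = 2.6757 bits


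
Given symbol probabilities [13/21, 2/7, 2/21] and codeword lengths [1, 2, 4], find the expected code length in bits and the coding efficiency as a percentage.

Average length L = Σ p_i × l_i = 1.5714 bits
Entropy H = 1.2678 bits
Efficiency η = H/L × 100% = 80.68%


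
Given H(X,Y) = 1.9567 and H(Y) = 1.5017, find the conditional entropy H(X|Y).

Chain rule: H(X,Y) = H(X|Y) + H(Y)
H(X|Y) = H(X,Y) - H(Y) = 1.9567 - 1.5017 = 0.455 bits


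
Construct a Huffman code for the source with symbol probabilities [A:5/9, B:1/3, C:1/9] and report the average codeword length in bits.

Huffman tree construction:
Combine smallest probabilities repeatedly
Resulting codes:
  A: 1 (length 1)
  B: 01 (length 2)
  C: 00 (length 2)
Average length = Σ p(s) × length(s) = 1.4444 bits


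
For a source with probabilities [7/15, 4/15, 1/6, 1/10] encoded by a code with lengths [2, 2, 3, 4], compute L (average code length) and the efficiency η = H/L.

Average length L = Σ p_i × l_i = 2.3667 bits
Entropy H = 1.7846 bits
Efficiency η = H/L × 100% = 75.41%


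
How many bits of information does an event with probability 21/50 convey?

Information content I(x) = -log₂(p(x))
I = -log₂(21/50) = -log₂(0.4200)
I = 1.2515 bits


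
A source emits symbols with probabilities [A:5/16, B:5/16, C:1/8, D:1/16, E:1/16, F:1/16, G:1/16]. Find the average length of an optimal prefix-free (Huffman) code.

Huffman tree construction:
Combine smallest probabilities repeatedly
Resulting codes:
  A: 10 (length 2)
  B: 11 (length 2)
  C: 010 (length 3)
  D: 0110 (length 4)
  E: 0111 (length 4)
  F: 000 (length 3)
  G: 001 (length 3)
Average length = Σ p(s) × length(s) = 2.5000 bits


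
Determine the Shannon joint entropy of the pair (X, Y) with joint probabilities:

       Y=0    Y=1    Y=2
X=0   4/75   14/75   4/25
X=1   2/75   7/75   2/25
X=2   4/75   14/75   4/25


H(X,Y) = -Σ p(x,y) log₂ p(x,y)
  p(0,0)=4/75: -0.0533 × log₂(0.0533) = 0.2255
  p(0,1)=14/75: -0.1867 × log₂(0.1867) = 0.4520
  p(0,2)=4/25: -0.1600 × log₂(0.1600) = 0.4230
  p(1,0)=2/75: -0.0267 × log₂(0.0267) = 0.1394
  p(1,1)=7/75: -0.0933 × log₂(0.0933) = 0.3193
  p(1,2)=2/25: -0.0800 × log₂(0.0800) = 0.2915
  p(2,0)=4/75: -0.0533 × log₂(0.0533) = 0.2255
  p(2,1)=14/75: -0.1867 × log₂(0.1867) = 0.4520
  p(2,2)=4/25: -0.1600 × log₂(0.1600) = 0.4230
H(X,Y) = 2.9514 bits


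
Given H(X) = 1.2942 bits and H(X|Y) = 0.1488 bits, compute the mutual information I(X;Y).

I(X;Y) = H(X) - H(X|Y)
I(X;Y) = 1.2942 - 0.1488 = 1.1454 bits


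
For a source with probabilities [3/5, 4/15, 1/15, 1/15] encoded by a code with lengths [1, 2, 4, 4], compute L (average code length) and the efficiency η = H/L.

Average length L = Σ p_i × l_i = 1.6667 bits
Entropy H = 1.4716 bits
Efficiency η = H/L × 100% = 88.30%


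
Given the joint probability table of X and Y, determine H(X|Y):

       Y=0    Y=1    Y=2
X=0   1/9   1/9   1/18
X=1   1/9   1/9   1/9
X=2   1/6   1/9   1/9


H(X|Y) = Σ_y p(y) H(X|Y=y)
  p(Y=0) = 7/18, H(X|Y=0) = 1.5567
  p(Y=1) = 1/3, H(X|Y=1) = 1.5850
  p(Y=2) = 5/18, H(X|Y=2) = 1.5219
H(X|Y) = 0.3889×1.5567 + 0.3333×1.5850 + 0.2778×1.5219 = 1.5564 bits


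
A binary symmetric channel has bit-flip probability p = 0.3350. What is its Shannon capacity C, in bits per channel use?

For BSC with error probability p:
C = 1 - H(p) where H(p) is binary entropy
H(0.3350) = -0.3350 × log₂(0.3350) - 0.6650 × log₂(0.6650)
H(p) = 0.9200
C = 1 - 0.9200 = 0.0800 bits/use


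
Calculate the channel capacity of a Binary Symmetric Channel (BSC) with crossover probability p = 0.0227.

For BSC with error probability p:
C = 1 - H(p) where H(p) is binary entropy
H(0.0227) = -0.0227 × log₂(0.0227) - 0.9773 × log₂(0.9773)
H(p) = 0.1563
C = 1 - 0.1563 = 0.8437 bits/use


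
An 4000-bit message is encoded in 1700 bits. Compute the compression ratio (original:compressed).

Compression ratio = Original / Compressed
= 4000 / 1700 = 2.35:1


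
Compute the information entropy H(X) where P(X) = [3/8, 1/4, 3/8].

H(X) = -Σ p(x) log₂ p(x)
  -3/8 × log₂(3/8) = 0.5306
  -1/4 × log₂(1/4) = 0.5000
  -3/8 × log₂(3/8) = 0.5306
H(X) = 1.5613 bits


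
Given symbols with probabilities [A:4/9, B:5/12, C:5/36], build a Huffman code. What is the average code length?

Huffman tree construction:
Combine smallest probabilities repeatedly
Resulting codes:
  A: 0 (length 1)
  B: 11 (length 2)
  C: 10 (length 2)
Average length = Σ p(s) × length(s) = 1.5556 bits


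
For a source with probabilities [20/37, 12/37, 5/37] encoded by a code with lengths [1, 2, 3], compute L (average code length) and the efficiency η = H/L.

Average length L = Σ p_i × l_i = 1.5946 bits
Entropy H = 1.3968 bits
Efficiency η = H/L × 100% = 87.60%


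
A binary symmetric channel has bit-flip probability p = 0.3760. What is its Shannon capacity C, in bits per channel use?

For BSC with error probability p:
C = 1 - H(p) where H(p) is binary entropy
H(0.3760) = -0.3760 × log₂(0.3760) - 0.6240 × log₂(0.6240)
H(p) = 0.9552
C = 1 - 0.9552 = 0.0448 bits/use


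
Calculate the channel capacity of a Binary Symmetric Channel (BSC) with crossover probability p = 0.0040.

For BSC with error probability p:
C = 1 - H(p) where H(p) is binary entropy
H(0.0040) = -0.0040 × log₂(0.0040) - 0.9960 × log₂(0.9960)
H(p) = 0.0376
C = 1 - 0.0376 = 0.9624 bits/use


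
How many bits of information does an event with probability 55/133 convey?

Information content I(x) = -log₂(p(x))
I = -log₂(55/133) = -log₂(0.4135)
I = 1.2739 bits


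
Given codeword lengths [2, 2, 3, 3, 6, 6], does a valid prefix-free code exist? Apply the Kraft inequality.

Kraft inequality: Σ 2^(-l_i) ≤ 1 for prefix-free code
Calculating: 2^(-2) + 2^(-2) + 2^(-3) + 2^(-3) + 2^(-6) + 2^(-6)
= 0.25 + 0.25 + 0.125 + 0.125 + 0.015625 + 0.015625
= 0.7812
Since 0.7812 ≤ 1, prefix-free code exists


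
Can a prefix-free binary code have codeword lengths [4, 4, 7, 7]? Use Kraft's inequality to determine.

Kraft inequality: Σ 2^(-l_i) ≤ 1 for prefix-free code
Calculating: 2^(-4) + 2^(-4) + 2^(-7) + 2^(-7)
= 0.0625 + 0.0625 + 0.0078125 + 0.0078125
= 0.1406
Since 0.1406 ≤ 1, prefix-free code exists


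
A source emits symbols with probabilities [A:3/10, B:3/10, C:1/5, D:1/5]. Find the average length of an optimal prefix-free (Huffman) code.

Huffman tree construction:
Combine smallest probabilities repeatedly
Resulting codes:
  A: 10 (length 2)
  B: 11 (length 2)
  C: 00 (length 2)
  D: 01 (length 2)
Average length = Σ p(s) × length(s) = 2.0000 bits


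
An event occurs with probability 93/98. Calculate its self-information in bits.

Information content I(x) = -log₂(p(x))
I = -log₂(93/98) = -log₂(0.9490)
I = 0.0756 bits


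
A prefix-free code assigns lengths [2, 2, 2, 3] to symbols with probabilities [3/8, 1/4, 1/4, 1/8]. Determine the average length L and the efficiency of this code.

Average length L = Σ p_i × l_i = 2.1250 bits
Entropy H = 1.9056 bits
Efficiency η = H/L × 100% = 89.68%


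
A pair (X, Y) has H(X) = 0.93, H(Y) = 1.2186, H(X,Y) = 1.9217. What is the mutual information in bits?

I(X;Y) = H(X) + H(Y) - H(X,Y)
I(X;Y) = 0.93 + 1.2186 - 1.9217 = 0.2269 bits


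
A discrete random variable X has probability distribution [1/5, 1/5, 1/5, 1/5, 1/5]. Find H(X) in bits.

H(X) = -Σ p(x) log₂ p(x)
  -1/5 × log₂(1/5) = 0.4644
  -1/5 × log₂(1/5) = 0.4644
  -1/5 × log₂(1/5) = 0.4644
  -1/5 × log₂(1/5) = 0.4644
  -1/5 × log₂(1/5) = 0.4644
H(X) = 2.3219 bits


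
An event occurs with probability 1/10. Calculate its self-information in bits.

Information content I(x) = -log₂(p(x))
I = -log₂(1/10) = -log₂(0.1000)
I = 3.3219 bits


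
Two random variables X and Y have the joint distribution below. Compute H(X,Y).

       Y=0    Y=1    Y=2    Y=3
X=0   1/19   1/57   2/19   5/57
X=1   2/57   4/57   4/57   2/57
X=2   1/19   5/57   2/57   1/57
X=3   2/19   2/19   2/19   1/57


H(X,Y) = -Σ p(x,y) log₂ p(x,y)
  p(0,0)=1/19: -0.0526 × log₂(0.0526) = 0.2236
  p(0,1)=1/57: -0.0175 × log₂(0.0175) = 0.1023
  p(0,2)=2/19: -0.1053 × log₂(0.1053) = 0.3419
  p(0,3)=5/57: -0.0877 × log₂(0.0877) = 0.3080
  p(1,0)=2/57: -0.0351 × log₂(0.0351) = 0.1696
  p(1,1)=4/57: -0.0702 × log₂(0.0702) = 0.2690
  p(1,2)=4/57: -0.0702 × log₂(0.0702) = 0.2690
  p(1,3)=2/57: -0.0351 × log₂(0.0351) = 0.1696
  p(2,0)=1/19: -0.0526 × log₂(0.0526) = 0.2236
  p(2,1)=5/57: -0.0877 × log₂(0.0877) = 0.3080
  p(2,2)=2/57: -0.0351 × log₂(0.0351) = 0.1696
  p(2,3)=1/57: -0.0175 × log₂(0.0175) = 0.1023
  p(3,0)=2/19: -0.1053 × log₂(0.1053) = 0.3419
  p(3,1)=2/19: -0.1053 × log₂(0.1053) = 0.3419
  p(3,2)=2/19: -0.1053 × log₂(0.1053) = 0.3419
  p(3,3)=1/57: -0.0175 × log₂(0.0175) = 0.1023
H(X,Y) = 3.7843 bits


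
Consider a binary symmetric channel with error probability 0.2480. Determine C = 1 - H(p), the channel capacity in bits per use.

For BSC with error probability p:
C = 1 - H(p) where H(p) is binary entropy
H(0.2480) = -0.2480 × log₂(0.2480) - 0.7520 × log₂(0.7520)
H(p) = 0.8081
C = 1 - 0.8081 = 0.1919 bits/use


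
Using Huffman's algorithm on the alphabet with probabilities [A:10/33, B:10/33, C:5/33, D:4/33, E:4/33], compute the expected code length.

Huffman tree construction:
Combine smallest probabilities repeatedly
Resulting codes:
  A: 10 (length 2)
  B: 11 (length 2)
  C: 00 (length 2)
  D: 010 (length 3)
  E: 011 (length 3)
Average length = Σ p(s) × length(s) = 2.2424 bits


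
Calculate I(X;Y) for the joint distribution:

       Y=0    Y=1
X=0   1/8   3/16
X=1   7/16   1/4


H(X) = 0.8960, H(Y) = 0.9887, H(X,Y) = 1.8496
I(X;Y) = H(X) + H(Y) - H(X,Y) = 0.0351 bits


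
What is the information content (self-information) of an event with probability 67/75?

Information content I(x) = -log₂(p(x))
I = -log₂(67/75) = -log₂(0.8933)
I = 0.1627 bits


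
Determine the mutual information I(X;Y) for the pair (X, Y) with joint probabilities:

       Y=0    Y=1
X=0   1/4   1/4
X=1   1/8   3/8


H(X) = 1.0000, H(Y) = 0.9544, H(X,Y) = 1.9056
I(X;Y) = H(X) + H(Y) - H(X,Y) = 0.0488 bits


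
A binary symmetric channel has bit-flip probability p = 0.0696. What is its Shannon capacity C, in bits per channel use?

For BSC with error probability p:
C = 1 - H(p) where H(p) is binary entropy
H(0.0696) = -0.0696 × log₂(0.0696) - 0.9304 × log₂(0.9304)
H(p) = 0.3644
C = 1 - 0.3644 = 0.6356 bits/use


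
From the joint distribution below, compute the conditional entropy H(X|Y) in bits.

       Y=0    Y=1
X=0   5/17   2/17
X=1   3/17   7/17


H(X|Y) = Σ_y p(y) H(X|Y=y)
  p(Y=0) = 8/17, H(X|Y=0) = 0.9544
  p(Y=1) = 9/17, H(X|Y=1) = 0.7642
H(X|Y) = 0.4706×0.9544 + 0.5294×0.7642 = 0.8537 bits


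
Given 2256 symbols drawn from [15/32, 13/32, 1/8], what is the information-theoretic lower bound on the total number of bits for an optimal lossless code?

Entropy H = 1.4153 bits/symbol
Minimum bits = H × n = 1.4153 × 2256
= 3193.01 bits


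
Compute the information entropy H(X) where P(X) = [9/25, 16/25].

H(X) = -Σ p(x) log₂ p(x)
  -9/25 × log₂(9/25) = 0.5306
  -16/25 × log₂(16/25) = 0.4121
H(X) = 0.9427 bits


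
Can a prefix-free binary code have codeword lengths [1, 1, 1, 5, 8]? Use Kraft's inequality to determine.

Kraft inequality: Σ 2^(-l_i) ≤ 1 for prefix-free code
Calculating: 2^(-1) + 2^(-1) + 2^(-1) + 2^(-5) + 2^(-8)
= 0.5 + 0.5 + 0.5 + 0.03125 + 0.00390625
= 1.5352
Since 1.5352 > 1, prefix-free code does not exist


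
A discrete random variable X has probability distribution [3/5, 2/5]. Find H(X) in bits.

H(X) = -Σ p(x) log₂ p(x)
  -3/5 × log₂(3/5) = 0.4422
  -2/5 × log₂(2/5) = 0.5288
H(X) = 0.9710 bits


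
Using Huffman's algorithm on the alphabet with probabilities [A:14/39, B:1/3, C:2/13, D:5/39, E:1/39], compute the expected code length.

Huffman tree construction:
Combine smallest probabilities repeatedly
Resulting codes:
  A: 0 (length 1)
  B: 11 (length 2)
  C: 100 (length 3)
  D: 1011 (length 4)
  E: 1010 (length 4)
Average length = Σ p(s) × length(s) = 2.1026 bits


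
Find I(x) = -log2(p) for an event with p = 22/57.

Information content I(x) = -log₂(p(x))
I = -log₂(22/57) = -log₂(0.3860)
I = 1.3735 bits


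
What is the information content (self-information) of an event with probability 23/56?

Information content I(x) = -log₂(p(x))
I = -log₂(23/56) = -log₂(0.4107)
I = 1.2838 bits


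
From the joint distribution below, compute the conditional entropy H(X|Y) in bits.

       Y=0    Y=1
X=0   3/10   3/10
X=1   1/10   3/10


H(X|Y) = Σ_y p(y) H(X|Y=y)
  p(Y=0) = 2/5, H(X|Y=0) = 0.8113
  p(Y=1) = 3/5, H(X|Y=1) = 1.0000
H(X|Y) = 0.4000×0.8113 + 0.6000×1.0000 = 0.9245 bits


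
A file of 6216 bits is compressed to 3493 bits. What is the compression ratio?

Compression ratio = Original / Compressed
= 6216 / 3493 = 1.78:1


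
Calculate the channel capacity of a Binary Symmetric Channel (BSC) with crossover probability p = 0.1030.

For BSC with error probability p:
C = 1 - H(p) where H(p) is binary entropy
H(0.1030) = -0.1030 × log₂(0.1030) - 0.8970 × log₂(0.8970)
H(p) = 0.4784
C = 1 - 0.4784 = 0.5216 bits/use


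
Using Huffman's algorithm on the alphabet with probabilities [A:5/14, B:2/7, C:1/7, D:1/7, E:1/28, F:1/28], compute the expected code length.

Huffman tree construction:
Combine smallest probabilities repeatedly
Resulting codes:
  A: 11 (length 2)
  B: 10 (length 2)
  C: 011 (length 3)
  D: 00 (length 2)
  E: 0100 (length 4)
  F: 0101 (length 4)
Average length = Σ p(s) × length(s) = 2.2857 bits


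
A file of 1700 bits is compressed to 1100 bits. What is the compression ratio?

Compression ratio = Original / Compressed
= 1700 / 1100 = 1.55:1


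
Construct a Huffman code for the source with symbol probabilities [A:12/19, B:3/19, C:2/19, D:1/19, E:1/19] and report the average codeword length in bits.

Huffman tree construction:
Combine smallest probabilities repeatedly
Resulting codes:
  A: 1 (length 1)
  B: 00 (length 2)
  C: 010 (length 3)
  D: 0110 (length 4)
  E: 0111 (length 4)
Average length = Σ p(s) × length(s) = 1.6842 bits


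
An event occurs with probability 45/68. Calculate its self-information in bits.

Information content I(x) = -log₂(p(x))
I = -log₂(45/68) = -log₂(0.6618)
I = 0.5956 bits


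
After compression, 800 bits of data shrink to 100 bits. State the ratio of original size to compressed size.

Compression ratio = Original / Compressed
= 800 / 100 = 8.00:1


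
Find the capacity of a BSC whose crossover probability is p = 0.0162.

For BSC with error probability p:
C = 1 - H(p) where H(p) is binary entropy
H(0.0162) = -0.0162 × log₂(0.0162) - 0.9838 × log₂(0.9838)
H(p) = 0.1195
C = 1 - 0.1195 = 0.8805 bits/use


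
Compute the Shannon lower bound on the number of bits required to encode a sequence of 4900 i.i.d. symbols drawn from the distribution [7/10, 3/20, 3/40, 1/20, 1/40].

Entropy H = 1.4002 bits/symbol
Minimum bits = H × n = 1.4002 × 4900
= 6860.80 bits


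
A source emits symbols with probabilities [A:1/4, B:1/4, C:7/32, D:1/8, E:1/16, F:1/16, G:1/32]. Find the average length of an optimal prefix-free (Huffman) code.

Huffman tree construction:
Combine smallest probabilities repeatedly
Resulting codes:
  A: 01 (length 2)
  B: 10 (length 2)
  C: 00 (length 2)
  D: 110 (length 3)
  E: 11111 (length 5)
  F: 1110 (length 4)
  G: 11110 (length 5)
Average length = Σ p(s) × length(s) = 2.5312 bits


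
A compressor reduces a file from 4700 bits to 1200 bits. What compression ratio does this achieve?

Compression ratio = Original / Compressed
= 4700 / 1200 = 3.92:1


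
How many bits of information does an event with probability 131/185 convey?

Information content I(x) = -log₂(p(x))
I = -log₂(131/185) = -log₂(0.7081)
I = 0.4980 bits


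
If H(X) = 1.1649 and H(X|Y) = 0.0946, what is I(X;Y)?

I(X;Y) = H(X) - H(X|Y)
I(X;Y) = 1.1649 - 0.0946 = 1.0703 bits


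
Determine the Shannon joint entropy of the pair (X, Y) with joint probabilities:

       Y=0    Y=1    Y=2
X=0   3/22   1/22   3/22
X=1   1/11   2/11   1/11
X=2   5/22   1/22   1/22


H(X,Y) = -Σ p(x,y) log₂ p(x,y)
  p(0,0)=3/22: -0.1364 × log₂(0.1364) = 0.3920
  p(0,1)=1/22: -0.0455 × log₂(0.0455) = 0.2027
  p(0,2)=3/22: -0.1364 × log₂(0.1364) = 0.3920
  p(1,0)=1/11: -0.0909 × log₂(0.0909) = 0.3145
  p(1,1)=2/11: -0.1818 × log₂(0.1818) = 0.4472
  p(1,2)=1/11: -0.0909 × log₂(0.0909) = 0.3145
  p(2,0)=5/22: -0.2273 × log₂(0.2273) = 0.4858
  p(2,1)=1/22: -0.0455 × log₂(0.0455) = 0.2027
  p(2,2)=1/22: -0.0455 × log₂(0.0455) = 0.2027
H(X,Y) = 2.9540 bits


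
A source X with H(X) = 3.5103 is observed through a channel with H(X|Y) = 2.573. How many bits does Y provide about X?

I(X;Y) = H(X) - H(X|Y)
I(X;Y) = 3.5103 - 2.573 = 0.9373 bits


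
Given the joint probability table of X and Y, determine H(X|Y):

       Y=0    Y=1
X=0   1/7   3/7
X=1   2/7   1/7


H(X|Y) = Σ_y p(y) H(X|Y=y)
  p(Y=0) = 3/7, H(X|Y=0) = 0.9183
  p(Y=1) = 4/7, H(X|Y=1) = 0.8113
H(X|Y) = 0.4286×0.9183 + 0.5714×0.8113 = 0.8571 bits


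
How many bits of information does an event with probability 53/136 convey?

Information content I(x) = -log₂(p(x))
I = -log₂(53/136) = -log₂(0.3897)
I = 1.3595 bits


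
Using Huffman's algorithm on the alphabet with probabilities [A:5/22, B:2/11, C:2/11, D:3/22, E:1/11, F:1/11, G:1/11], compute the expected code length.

Huffman tree construction:
Combine smallest probabilities repeatedly
Resulting codes:
  A: 01 (length 2)
  B: 110 (length 3)
  C: 111 (length 3)
  D: 101 (length 3)
  E: 000 (length 3)
  F: 001 (length 3)
  G: 100 (length 3)
Average length = Σ p(s) × length(s) = 2.7727 bits


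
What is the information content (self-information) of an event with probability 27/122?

Information content I(x) = -log₂(p(x))
I = -log₂(27/122) = -log₂(0.2213)
I = 2.1758 bits


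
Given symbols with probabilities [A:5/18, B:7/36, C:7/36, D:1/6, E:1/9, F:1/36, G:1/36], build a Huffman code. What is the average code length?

Huffman tree construction:
Combine smallest probabilities repeatedly
Resulting codes:
  A: 10 (length 2)
  B: 00 (length 2)
  C: 01 (length 2)
  D: 110 (length 3)
  E: 1111 (length 4)
  F: 11100 (length 5)
  G: 11101 (length 5)
Average length = Σ p(s) × length(s) = 2.5556 bits


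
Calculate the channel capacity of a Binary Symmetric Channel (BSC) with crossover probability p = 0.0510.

For BSC with error probability p:
C = 1 - H(p) where H(p) is binary entropy
H(0.0510) = -0.0510 × log₂(0.0510) - 0.9490 × log₂(0.9490)
H(p) = 0.2906
C = 1 - 0.2906 = 0.7094 bits/use


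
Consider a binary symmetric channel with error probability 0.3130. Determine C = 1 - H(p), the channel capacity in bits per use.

For BSC with error probability p:
C = 1 - H(p) where H(p) is binary entropy
H(0.3130) = -0.3130 × log₂(0.3130) - 0.6870 × log₂(0.6870)
H(p) = 0.8966
C = 1 - 0.8966 = 0.1034 bits/use


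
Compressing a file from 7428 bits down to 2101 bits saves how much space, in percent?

Space savings = (1 - Compressed/Original) × 100%
= (1 - 2101/7428) × 100%
= 71.72%


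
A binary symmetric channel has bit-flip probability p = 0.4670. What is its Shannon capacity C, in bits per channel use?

For BSC with error probability p:
C = 1 - H(p) where H(p) is binary entropy
H(0.4670) = -0.4670 × log₂(0.4670) - 0.5330 × log₂(0.5330)
H(p) = 0.9969
C = 1 - 0.9969 = 0.0031 bits/use


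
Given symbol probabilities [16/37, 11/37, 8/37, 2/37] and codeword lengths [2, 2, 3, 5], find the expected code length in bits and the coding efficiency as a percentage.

Average length L = Σ p_i × l_i = 2.3784 bits
Entropy H = 1.7485 bits
Efficiency η = H/L × 100% = 73.52%


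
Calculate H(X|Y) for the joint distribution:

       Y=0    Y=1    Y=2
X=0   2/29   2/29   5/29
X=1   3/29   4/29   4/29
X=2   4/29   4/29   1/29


H(X|Y) = Σ_y p(y) H(X|Y=y)
  p(Y=0) = 9/29, H(X|Y=0) = 1.5305
  p(Y=1) = 10/29, H(X|Y=1) = 1.5219
  p(Y=2) = 10/29, H(X|Y=2) = 1.3610
H(X|Y) = 0.3103×1.5305 + 0.3448×1.5219 + 0.3448×1.3610 = 1.4691 bits


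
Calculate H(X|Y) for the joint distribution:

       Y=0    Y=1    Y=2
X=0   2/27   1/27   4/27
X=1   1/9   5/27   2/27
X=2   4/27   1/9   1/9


H(X|Y) = Σ_y p(y) H(X|Y=y)
  p(Y=0) = 1/3, H(X|Y=0) = 1.5305
  p(Y=1) = 1/3, H(X|Y=1) = 1.3516
  p(Y=2) = 1/3, H(X|Y=2) = 1.5305
H(X|Y) = 0.3333×1.5305 + 0.3333×1.3516 + 0.3333×1.5305 = 1.4709 bits


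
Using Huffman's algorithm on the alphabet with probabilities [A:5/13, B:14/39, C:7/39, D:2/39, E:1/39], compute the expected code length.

Huffman tree construction:
Combine smallest probabilities repeatedly
Resulting codes:
  A: 0 (length 1)
  B: 11 (length 2)
  C: 101 (length 3)
  D: 1001 (length 4)
  E: 1000 (length 4)
Average length = Σ p(s) × length(s) = 1.9487 bits


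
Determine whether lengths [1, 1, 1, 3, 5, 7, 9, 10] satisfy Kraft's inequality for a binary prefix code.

Kraft inequality: Σ 2^(-l_i) ≤ 1 for prefix-free code
Calculating: 2^(-1) + 2^(-1) + 2^(-1) + 2^(-3) + 2^(-5) + 2^(-7) + 2^(-9) + 2^(-10)
= 0.5 + 0.5 + 0.5 + 0.125 + 0.03125 + 0.0078125 + 0.001953125 + 0.0009765625
= 1.6670
Since 1.6670 > 1, prefix-free code does not exist


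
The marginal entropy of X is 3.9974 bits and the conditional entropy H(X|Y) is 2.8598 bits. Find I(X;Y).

I(X;Y) = H(X) - H(X|Y)
I(X;Y) = 3.9974 - 2.8598 = 1.1376 bits


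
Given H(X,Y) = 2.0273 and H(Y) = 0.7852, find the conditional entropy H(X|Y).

Chain rule: H(X,Y) = H(X|Y) + H(Y)
H(X|Y) = H(X,Y) - H(Y) = 2.0273 - 0.7852 = 1.2421 bits


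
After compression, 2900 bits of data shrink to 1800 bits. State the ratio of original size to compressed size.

Compression ratio = Original / Compressed
= 2900 / 1800 = 1.61:1


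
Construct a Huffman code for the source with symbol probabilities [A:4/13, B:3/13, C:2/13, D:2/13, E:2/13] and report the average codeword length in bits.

Huffman tree construction:
Combine smallest probabilities repeatedly
Resulting codes:
  A: 10 (length 2)
  B: 01 (length 2)
  C: 110 (length 3)
  D: 111 (length 3)
  E: 00 (length 2)
Average length = Σ p(s) × length(s) = 2.3077 bits


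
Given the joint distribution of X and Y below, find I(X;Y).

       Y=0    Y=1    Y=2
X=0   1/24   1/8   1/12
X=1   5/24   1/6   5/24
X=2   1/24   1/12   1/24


H(X) = 1.3844, H(Y) = 1.5774, H(X,Y) = 2.9194
I(X;Y) = H(X) + H(Y) - H(X,Y) = 0.0425 bits


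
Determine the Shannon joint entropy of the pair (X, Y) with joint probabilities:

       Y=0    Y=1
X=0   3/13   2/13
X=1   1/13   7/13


H(X,Y) = -Σ p(x,y) log₂ p(x,y)
  p(0,0)=3/13: -0.2308 × log₂(0.2308) = 0.4882
  p(0,1)=2/13: -0.1538 × log₂(0.1538) = 0.4155
  p(1,0)=1/13: -0.0769 × log₂(0.0769) = 0.2846
  p(1,1)=7/13: -0.5385 × log₂(0.5385) = 0.4809
H(X,Y) = 1.6692 bits


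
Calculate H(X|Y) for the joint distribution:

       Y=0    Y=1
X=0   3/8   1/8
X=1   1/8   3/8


H(X|Y) = Σ_y p(y) H(X|Y=y)
  p(Y=0) = 1/2, H(X|Y=0) = 0.8113
  p(Y=1) = 1/2, H(X|Y=1) = 0.8113
H(X|Y) = 0.5000×0.8113 + 0.5000×0.8113 = 0.8113 bits


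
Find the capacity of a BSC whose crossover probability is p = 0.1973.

For BSC with error probability p:
C = 1 - H(p) where H(p) is binary entropy
H(0.1973) = -0.1973 × log₂(0.1973) - 0.8027 × log₂(0.8027)
H(p) = 0.7165
C = 1 - 0.7165 = 0.2835 bits/use


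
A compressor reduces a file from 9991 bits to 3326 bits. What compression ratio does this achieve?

Compression ratio = Original / Compressed
= 9991 / 3326 = 3.00:1


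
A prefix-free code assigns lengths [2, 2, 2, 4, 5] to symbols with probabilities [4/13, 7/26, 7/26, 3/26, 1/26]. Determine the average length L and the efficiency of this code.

Average length L = Σ p_i × l_i = 2.3462 bits
Entropy H = 2.0828 bits
Efficiency η = H/L × 100% = 88.78%


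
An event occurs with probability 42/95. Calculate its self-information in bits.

Information content I(x) = -log₂(p(x))
I = -log₂(42/95) = -log₂(0.4421)
I = 1.1775 bits


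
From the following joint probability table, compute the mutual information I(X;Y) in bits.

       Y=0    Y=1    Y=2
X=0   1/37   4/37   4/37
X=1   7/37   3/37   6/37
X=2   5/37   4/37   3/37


H(X) = 1.5460, H(Y) = 1.5807, H(X,Y) = 3.0397
I(X;Y) = H(X) + H(Y) - H(X,Y) = 0.0869 bits


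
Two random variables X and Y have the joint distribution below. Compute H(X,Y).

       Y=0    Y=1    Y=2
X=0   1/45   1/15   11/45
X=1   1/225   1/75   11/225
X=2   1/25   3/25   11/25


H(X,Y) = -Σ p(x,y) log₂ p(x,y)
  p(0,0)=1/45: -0.0222 × log₂(0.0222) = 0.1220
  p(0,1)=1/15: -0.0667 × log₂(0.0667) = 0.2605
  p(0,2)=11/45: -0.2444 × log₂(0.2444) = 0.4968
  p(1,0)=1/225: -0.0044 × log₂(0.0044) = 0.0347
  p(1,1)=1/75: -0.0133 × log₂(0.0133) = 0.0831
  p(1,2)=11/225: -0.0489 × log₂(0.0489) = 0.2129
  p(2,0)=1/25: -0.0400 × log₂(0.0400) = 0.1858
  p(2,1)=3/25: -0.1200 × log₂(0.1200) = 0.3671
  p(2,2)=11/25: -0.4400 × log₂(0.4400) = 0.5211
H(X,Y) = 2.2839 bits


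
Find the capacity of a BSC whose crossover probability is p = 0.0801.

For BSC with error probability p:
C = 1 - H(p) where H(p) is binary entropy
H(0.0801) = -0.0801 × log₂(0.0801) - 0.9199 × log₂(0.9199)
H(p) = 0.4025
C = 1 - 0.4025 = 0.5975 bits/use


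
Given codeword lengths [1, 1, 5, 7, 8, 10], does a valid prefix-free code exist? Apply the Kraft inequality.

Kraft inequality: Σ 2^(-l_i) ≤ 1 for prefix-free code
Calculating: 2^(-1) + 2^(-1) + 2^(-5) + 2^(-7) + 2^(-8) + 2^(-10)
= 0.5 + 0.5 + 0.03125 + 0.0078125 + 0.00390625 + 0.0009765625
= 1.0439
Since 1.0439 > 1, prefix-free code does not exist


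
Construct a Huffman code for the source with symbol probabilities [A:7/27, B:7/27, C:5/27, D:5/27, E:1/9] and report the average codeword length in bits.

Huffman tree construction:
Combine smallest probabilities repeatedly
Resulting codes:
  A: 01 (length 2)
  B: 10 (length 2)
  C: 111 (length 3)
  D: 00 (length 2)
  E: 110 (length 3)
Average length = Σ p(s) × length(s) = 2.2963 bits


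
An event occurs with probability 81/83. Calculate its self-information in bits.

Information content I(x) = -log₂(p(x))
I = -log₂(81/83) = -log₂(0.9759)
I = 0.0352 bits


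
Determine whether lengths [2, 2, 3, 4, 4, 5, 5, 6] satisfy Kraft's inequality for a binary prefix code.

Kraft inequality: Σ 2^(-l_i) ≤ 1 for prefix-free code
Calculating: 2^(-2) + 2^(-2) + 2^(-3) + 2^(-4) + 2^(-4) + 2^(-5) + 2^(-5) + 2^(-6)
= 0.25 + 0.25 + 0.125 + 0.0625 + 0.0625 + 0.03125 + 0.03125 + 0.015625
= 0.8281
Since 0.8281 ≤ 1, prefix-free code exists


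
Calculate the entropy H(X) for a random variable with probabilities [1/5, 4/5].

H(X) = -Σ p(x) log₂ p(x)
  -1/5 × log₂(1/5) = 0.4644
  -4/5 × log₂(4/5) = 0.2575
H(X) = 0.7219 bits


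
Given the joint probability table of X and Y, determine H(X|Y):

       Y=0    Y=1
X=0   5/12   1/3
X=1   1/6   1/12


H(X|Y) = Σ_y p(y) H(X|Y=y)
  p(Y=0) = 7/12, H(X|Y=0) = 0.8631
  p(Y=1) = 5/12, H(X|Y=1) = 0.7219
H(X|Y) = 0.5833×0.8631 + 0.4167×0.7219 = 0.8043 bits


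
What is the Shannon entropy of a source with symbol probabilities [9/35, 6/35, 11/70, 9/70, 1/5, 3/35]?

H(X) = -Σ p(x) log₂ p(x)
  -9/35 × log₂(9/35) = 0.5038
  -6/35 × log₂(6/35) = 0.4362
  -11/70 × log₂(11/70) = 0.4195
  -9/70 × log₂(9/70) = 0.3805
  -1/5 × log₂(1/5) = 0.4644
  -3/35 × log₂(3/35) = 0.3038
H(X) = 2.5082 bits


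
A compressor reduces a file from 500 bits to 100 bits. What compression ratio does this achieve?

Compression ratio = Original / Compressed
= 500 / 100 = 5.00:1


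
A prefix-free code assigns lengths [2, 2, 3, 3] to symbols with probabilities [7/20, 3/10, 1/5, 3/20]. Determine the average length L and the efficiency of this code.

Average length L = Σ p_i × l_i = 2.3500 bits
Entropy H = 1.9261 bits
Efficiency η = H/L × 100% = 81.96%


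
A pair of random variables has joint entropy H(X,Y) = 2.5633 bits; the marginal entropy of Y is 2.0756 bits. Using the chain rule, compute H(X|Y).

Chain rule: H(X,Y) = H(X|Y) + H(Y)
H(X|Y) = H(X,Y) - H(Y) = 2.5633 - 2.0756 = 0.4877 bits


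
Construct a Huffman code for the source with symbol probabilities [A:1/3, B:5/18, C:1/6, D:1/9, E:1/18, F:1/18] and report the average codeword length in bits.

Huffman tree construction:
Combine smallest probabilities repeatedly
Resulting codes:
  A: 11 (length 2)
  B: 10 (length 2)
  C: 00 (length 2)
  D: 010 (length 3)
  E: 0110 (length 4)
  F: 0111 (length 4)
Average length = Σ p(s) × length(s) = 2.3333 bits


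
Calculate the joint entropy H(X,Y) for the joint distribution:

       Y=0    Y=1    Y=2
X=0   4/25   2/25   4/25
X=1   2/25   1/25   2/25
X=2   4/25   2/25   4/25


H(X,Y) = -Σ p(x,y) log₂ p(x,y)
  p(0,0)=4/25: -0.1600 × log₂(0.1600) = 0.4230
  p(0,1)=2/25: -0.0800 × log₂(0.0800) = 0.2915
  p(0,2)=4/25: -0.1600 × log₂(0.1600) = 0.4230
  p(1,0)=2/25: -0.0800 × log₂(0.0800) = 0.2915
  p(1,1)=1/25: -0.0400 × log₂(0.0400) = 0.1858
  p(1,2)=2/25: -0.0800 × log₂(0.0800) = 0.2915
  p(2,0)=4/25: -0.1600 × log₂(0.1600) = 0.4230
  p(2,1)=2/25: -0.0800 × log₂(0.0800) = 0.2915
  p(2,2)=4/25: -0.1600 × log₂(0.1600) = 0.4230
H(X,Y) = 3.0439 bits


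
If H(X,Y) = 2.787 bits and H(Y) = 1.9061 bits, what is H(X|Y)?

Chain rule: H(X,Y) = H(X|Y) + H(Y)
H(X|Y) = H(X,Y) - H(Y) = 2.787 - 1.9061 = 0.8809 bits


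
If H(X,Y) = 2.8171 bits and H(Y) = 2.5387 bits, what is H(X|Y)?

Chain rule: H(X,Y) = H(X|Y) + H(Y)
H(X|Y) = H(X,Y) - H(Y) = 2.8171 - 2.5387 = 0.2784 bits


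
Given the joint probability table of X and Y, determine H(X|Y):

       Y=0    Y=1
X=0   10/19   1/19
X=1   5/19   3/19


H(X|Y) = Σ_y p(y) H(X|Y=y)
  p(Y=0) = 15/19, H(X|Y=0) = 0.9183
  p(Y=1) = 4/19, H(X|Y=1) = 0.8113
H(X|Y) = 0.7895×0.9183 + 0.2105×0.8113 = 0.8958 bits


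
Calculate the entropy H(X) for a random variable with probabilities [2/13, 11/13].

H(X) = -Σ p(x) log₂ p(x)
  -2/13 × log₂(2/13) = 0.4155
  -11/13 × log₂(11/13) = 0.2039
H(X) = 0.6194 bits


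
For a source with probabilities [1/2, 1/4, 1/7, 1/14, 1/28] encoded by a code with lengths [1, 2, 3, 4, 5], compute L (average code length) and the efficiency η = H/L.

Average length L = Σ p_i × l_i = 1.8929 bits
Entropy H = 1.8447 bits
Efficiency η = H/L × 100% = 97.46%


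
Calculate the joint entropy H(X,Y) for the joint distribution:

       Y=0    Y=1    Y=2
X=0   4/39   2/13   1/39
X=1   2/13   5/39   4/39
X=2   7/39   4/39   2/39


H(X,Y) = -Σ p(x,y) log₂ p(x,y)
  p(0,0)=4/39: -0.1026 × log₂(0.1026) = 0.3370
  p(0,1)=2/13: -0.1538 × log₂(0.1538) = 0.4155
  p(0,2)=1/39: -0.0256 × log₂(0.0256) = 0.1355
  p(1,0)=2/13: -0.1538 × log₂(0.1538) = 0.4155
  p(1,1)=5/39: -0.1282 × log₂(0.1282) = 0.3799
  p(1,2)=4/39: -0.1026 × log₂(0.1026) = 0.3370
  p(2,0)=7/39: -0.1795 × log₂(0.1795) = 0.4448
  p(2,1)=4/39: -0.1026 × log₂(0.1026) = 0.3370
  p(2,2)=2/39: -0.0513 × log₂(0.0513) = 0.2198
H(X,Y) = 3.0218 bits


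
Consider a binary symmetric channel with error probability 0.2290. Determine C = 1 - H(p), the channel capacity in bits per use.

For BSC with error probability p:
C = 1 - H(p) where H(p) is binary entropy
H(0.2290) = -0.2290 × log₂(0.2290) - 0.7710 × log₂(0.7710)
H(p) = 0.7763
C = 1 - 0.7763 = 0.2237 bits/use


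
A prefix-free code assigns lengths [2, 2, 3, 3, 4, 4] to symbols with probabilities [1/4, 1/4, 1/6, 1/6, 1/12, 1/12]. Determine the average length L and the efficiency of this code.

Average length L = Σ p_i × l_i = 2.6667 bits
Entropy H = 2.4591 bits
Efficiency η = H/L × 100% = 92.22%


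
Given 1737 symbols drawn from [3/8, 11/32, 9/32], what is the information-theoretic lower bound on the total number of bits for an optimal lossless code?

Entropy H = 1.5749 bits/symbol
Minimum bits = H × n = 1.5749 × 1737
= 2735.63 bits


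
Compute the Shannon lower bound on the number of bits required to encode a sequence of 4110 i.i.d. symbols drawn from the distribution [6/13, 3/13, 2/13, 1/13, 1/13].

Entropy H = 1.9878 bits/symbol
Minimum bits = H × n = 1.9878 × 4110
= 8169.75 bits


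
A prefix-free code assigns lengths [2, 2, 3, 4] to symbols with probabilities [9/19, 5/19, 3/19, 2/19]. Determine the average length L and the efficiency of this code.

Average length L = Σ p_i × l_i = 2.3684 bits
Entropy H = 1.7798 bits
Efficiency η = H/L × 100% = 75.15%


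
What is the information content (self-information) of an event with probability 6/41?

Information content I(x) = -log₂(p(x))
I = -log₂(6/41) = -log₂(0.1463)
I = 2.7726 bits


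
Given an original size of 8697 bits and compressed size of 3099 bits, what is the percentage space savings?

Space savings = (1 - Compressed/Original) × 100%
= (1 - 3099/8697) × 100%
= 64.37%


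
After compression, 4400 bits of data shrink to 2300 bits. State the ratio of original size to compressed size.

Compression ratio = Original / Compressed
= 4400 / 2300 = 1.91:1


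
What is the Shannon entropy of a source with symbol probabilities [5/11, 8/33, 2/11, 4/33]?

H(X) = -Σ p(x) log₂ p(x)
  -5/11 × log₂(5/11) = 0.5170
  -8/33 × log₂(8/33) = 0.4956
  -2/11 × log₂(2/11) = 0.4472
  -4/33 × log₂(4/33) = 0.3690
H(X) = 1.8288 bits


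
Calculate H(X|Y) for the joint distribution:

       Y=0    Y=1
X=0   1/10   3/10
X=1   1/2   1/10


H(X|Y) = Σ_y p(y) H(X|Y=y)
  p(Y=0) = 3/5, H(X|Y=0) = 0.6500
  p(Y=1) = 2/5, H(X|Y=1) = 0.8113
H(X|Y) = 0.6000×0.6500 + 0.4000×0.8113 = 0.7145 bits


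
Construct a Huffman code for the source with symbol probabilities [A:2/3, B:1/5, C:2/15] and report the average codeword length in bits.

Huffman tree construction:
Combine smallest probabilities repeatedly
Resulting codes:
  A: 1 (length 1)
  B: 01 (length 2)
  C: 00 (length 2)
Average length = Σ p(s) × length(s) = 1.3333 bits


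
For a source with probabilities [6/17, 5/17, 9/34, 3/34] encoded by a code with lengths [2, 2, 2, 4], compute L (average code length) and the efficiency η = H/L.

Average length L = Σ p_i × l_i = 2.1765 bits
Entropy H = 1.8662 bits
Efficiency η = H/L × 100% = 85.74%


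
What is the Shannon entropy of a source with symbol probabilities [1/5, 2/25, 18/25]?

H(X) = -Σ p(x) log₂ p(x)
  -1/5 × log₂(1/5) = 0.4644
  -2/25 × log₂(2/25) = 0.2915
  -18/25 × log₂(18/25) = 0.3412
H(X) = 1.0971 bits
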